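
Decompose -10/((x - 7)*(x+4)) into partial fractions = 10/(11*(x + 4)) - 10/(11*(x - 7))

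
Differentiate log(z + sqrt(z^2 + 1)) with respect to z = (z + sqrt(z^2 + 1))/(z^2 + z*sqrt(z^2 + 1) + 1)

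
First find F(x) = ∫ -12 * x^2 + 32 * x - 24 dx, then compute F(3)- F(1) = -24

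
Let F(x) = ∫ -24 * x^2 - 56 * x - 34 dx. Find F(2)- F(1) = -174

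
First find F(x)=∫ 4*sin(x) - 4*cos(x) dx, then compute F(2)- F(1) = 4*sqrt(2)*(-sin(pi/4 + 2) + sin(pi/4 + 1))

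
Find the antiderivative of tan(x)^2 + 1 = tan(x) + C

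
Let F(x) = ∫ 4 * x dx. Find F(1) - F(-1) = 0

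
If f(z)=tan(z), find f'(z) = cos(z)^(-2)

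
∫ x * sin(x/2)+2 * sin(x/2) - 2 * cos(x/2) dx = (-2*x - 4)*cos(x/2) + C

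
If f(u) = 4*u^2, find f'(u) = 8*u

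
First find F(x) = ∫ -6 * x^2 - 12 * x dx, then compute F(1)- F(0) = -8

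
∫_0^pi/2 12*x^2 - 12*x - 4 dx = pi*(-3*pi/2 - 2 + pi^2/2)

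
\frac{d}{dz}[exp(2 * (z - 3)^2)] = 4*z*exp(2*z^2 - 12*z + 18) - 12*exp(2*z^2 - 12*z + 18)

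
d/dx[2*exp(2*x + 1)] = 4*exp(2*x + 1)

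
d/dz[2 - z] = -1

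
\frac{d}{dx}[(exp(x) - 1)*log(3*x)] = (x*exp(x)*log(x) + x*exp(x)*log(3) + exp(x) - 1)/x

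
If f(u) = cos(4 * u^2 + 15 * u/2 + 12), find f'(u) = -(8*u + 15/2)*sin(4*u^2 + 15*u/2 + 12)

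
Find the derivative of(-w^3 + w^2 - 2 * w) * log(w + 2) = (-3*w^3*log(w + 2) - w^3 - 4*w^2*log(w + 2) + w^2 + 2*w*log(w + 2) - 2*w - 4*log(w + 2))/(w + 2)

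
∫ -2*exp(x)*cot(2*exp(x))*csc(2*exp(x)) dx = csc(2*exp(x)) + C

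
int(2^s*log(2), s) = 2^s + C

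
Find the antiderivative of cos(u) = sin(u) + C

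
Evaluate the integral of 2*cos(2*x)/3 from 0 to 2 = sin(4)/3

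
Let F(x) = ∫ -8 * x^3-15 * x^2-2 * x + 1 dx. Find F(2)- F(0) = -74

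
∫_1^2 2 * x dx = 3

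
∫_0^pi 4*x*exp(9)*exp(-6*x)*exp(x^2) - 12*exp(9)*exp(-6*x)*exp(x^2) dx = -2*exp(9) + 2*exp((-3 + pi)^2)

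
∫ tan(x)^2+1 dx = tan(x) + C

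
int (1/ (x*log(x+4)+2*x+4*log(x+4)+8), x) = log(log(x + 4) + 2) + C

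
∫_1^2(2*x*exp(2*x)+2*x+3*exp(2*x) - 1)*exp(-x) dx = -3*E - 5*exp(-2) + 3*exp(-1) + 5*exp(2)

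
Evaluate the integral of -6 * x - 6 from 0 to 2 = -24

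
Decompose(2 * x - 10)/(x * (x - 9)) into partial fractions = 8/(9*(x - 9)) + 10/(9*x)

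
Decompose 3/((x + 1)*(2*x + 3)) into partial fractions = -6/(2*x + 3) + 3/(x + 1)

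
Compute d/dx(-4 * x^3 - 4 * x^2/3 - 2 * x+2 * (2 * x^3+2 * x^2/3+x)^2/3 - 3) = 16*x^5 + 80*x^4/9 + 320*x^3/27 - 28*x^2/3 - 4*x/3 - 2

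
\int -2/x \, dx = -2*log(x) + C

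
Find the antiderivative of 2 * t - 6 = t^2 - 6*t + C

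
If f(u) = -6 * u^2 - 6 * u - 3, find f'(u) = -12*u - 6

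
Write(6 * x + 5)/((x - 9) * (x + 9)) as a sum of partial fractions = 49/(18*(x + 9)) + 59/(18*(x - 9))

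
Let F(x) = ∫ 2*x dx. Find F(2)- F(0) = 4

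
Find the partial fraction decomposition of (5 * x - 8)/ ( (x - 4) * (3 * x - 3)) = 1/(3*(x - 1)) + 4/(3*(x - 4))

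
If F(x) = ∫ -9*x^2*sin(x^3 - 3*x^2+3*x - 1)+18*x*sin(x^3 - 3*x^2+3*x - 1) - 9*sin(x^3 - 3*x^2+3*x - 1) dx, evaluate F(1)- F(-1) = 3 - 3*cos(8)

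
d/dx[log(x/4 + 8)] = 1/(x + 32)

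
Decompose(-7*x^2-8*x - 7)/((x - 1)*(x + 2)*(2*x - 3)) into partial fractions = -139/(7*(2*x - 3)) - 19/(21*(x + 2)) + 22/(3*(x - 1))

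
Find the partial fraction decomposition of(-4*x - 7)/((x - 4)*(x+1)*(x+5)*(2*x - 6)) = -13/(576*(x + 5)) - 3/(160*(x + 1)) + 19/(64*(x - 3)) - 23/(90*(x - 4))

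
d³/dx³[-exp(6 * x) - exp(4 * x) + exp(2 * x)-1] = -216*exp(6*x) - 64*exp(4*x) + 8*exp(2*x)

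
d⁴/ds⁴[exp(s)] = exp(s)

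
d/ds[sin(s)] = cos(s)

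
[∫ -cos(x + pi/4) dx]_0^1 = -sin(pi/4 + 1) + sqrt(2)/2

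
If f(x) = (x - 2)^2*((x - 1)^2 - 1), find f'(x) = 4*x^3 - 18*x^2 + 24*x - 8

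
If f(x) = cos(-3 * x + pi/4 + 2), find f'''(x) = -27*sin(-3*x + pi/4 + 2)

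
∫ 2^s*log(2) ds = 2^s + C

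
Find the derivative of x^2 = 2*x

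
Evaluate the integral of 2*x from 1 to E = -1 + exp(2)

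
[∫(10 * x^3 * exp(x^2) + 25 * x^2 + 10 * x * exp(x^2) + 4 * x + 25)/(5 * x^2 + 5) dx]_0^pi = -1 + 2*log(1 + pi^2)/5 + 5*pi + exp(pi^2)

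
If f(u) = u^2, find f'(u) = 2*u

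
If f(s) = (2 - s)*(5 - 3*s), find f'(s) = 6*s - 11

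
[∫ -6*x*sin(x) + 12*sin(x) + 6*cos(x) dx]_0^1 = 12 - 6*cos(1)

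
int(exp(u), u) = exp(u) + C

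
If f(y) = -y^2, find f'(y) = -2*y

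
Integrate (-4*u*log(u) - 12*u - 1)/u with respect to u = -(4*u + 1)*(log(u) + 2) + C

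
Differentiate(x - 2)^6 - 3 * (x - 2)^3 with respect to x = 6*x^5 - 60*x^4 + 240*x^3 - 489*x^2 + 516*x - 228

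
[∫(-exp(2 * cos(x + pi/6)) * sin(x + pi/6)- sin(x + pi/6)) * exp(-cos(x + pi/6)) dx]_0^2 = -exp(sqrt(3)/2) - exp(-cos(pi/6 + 2)) + exp(-sqrt(3)/2) + exp(cos(pi/6 + 2))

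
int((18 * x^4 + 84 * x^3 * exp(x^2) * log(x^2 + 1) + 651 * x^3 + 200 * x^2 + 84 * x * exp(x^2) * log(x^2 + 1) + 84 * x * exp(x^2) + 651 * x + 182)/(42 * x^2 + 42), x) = x^3/7 + 31*x^2/4 + 13*x/3 + exp(x^2)*log(x^2 + 1) + C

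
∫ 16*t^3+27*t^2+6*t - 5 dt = 4*t^4 + 9*t^3 + 3*t^2 - 5*t + C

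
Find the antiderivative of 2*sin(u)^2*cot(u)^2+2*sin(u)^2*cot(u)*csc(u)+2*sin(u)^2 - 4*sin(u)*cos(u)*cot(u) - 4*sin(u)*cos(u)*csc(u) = -2*(cos(u) + 1)*sin(u) + C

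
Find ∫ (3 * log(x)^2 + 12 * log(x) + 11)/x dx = (log(x) + 2)^3 - log(x) + C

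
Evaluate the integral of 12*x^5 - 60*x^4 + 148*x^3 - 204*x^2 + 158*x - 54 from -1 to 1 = -268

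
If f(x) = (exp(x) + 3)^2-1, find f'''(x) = 8*exp(2*x) + 6*exp(x)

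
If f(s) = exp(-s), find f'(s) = -exp(-s)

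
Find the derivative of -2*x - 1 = -2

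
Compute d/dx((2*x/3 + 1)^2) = 8*x/9 + 4/3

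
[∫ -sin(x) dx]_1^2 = -cos(1) + cos(2)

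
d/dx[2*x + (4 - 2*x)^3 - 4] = -24*x^2 + 96*x - 94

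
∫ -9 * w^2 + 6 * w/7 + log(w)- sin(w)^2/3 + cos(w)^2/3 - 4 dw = -3*w^3 + 3*w^2/7 + w*log(w) - 5*w + sin(2*w)/6 + C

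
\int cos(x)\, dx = sin(x) + C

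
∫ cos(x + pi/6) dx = sin(x + pi/6) + C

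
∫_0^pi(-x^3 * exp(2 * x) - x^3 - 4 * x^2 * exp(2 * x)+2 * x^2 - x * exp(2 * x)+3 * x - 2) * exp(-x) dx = (-exp(-pi) + exp(pi))*(-pi^3 - pi^2 - 1 + pi)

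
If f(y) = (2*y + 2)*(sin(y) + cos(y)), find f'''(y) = 2*y*sin(y) - 2*y*cos(y) - 4*sin(y) - 8*cos(y)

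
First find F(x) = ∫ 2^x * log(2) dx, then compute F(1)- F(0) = 1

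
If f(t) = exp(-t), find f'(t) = -exp(-t)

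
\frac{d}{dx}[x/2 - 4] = 1/2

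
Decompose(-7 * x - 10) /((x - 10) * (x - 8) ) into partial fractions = 33/(x - 8) - 40/(x - 10)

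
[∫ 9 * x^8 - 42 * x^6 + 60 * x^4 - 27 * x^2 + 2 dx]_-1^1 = 0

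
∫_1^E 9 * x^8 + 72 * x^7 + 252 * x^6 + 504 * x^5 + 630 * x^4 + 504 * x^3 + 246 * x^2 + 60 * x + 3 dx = -496 - 2*(1 + E)^3 + (1 + E)^9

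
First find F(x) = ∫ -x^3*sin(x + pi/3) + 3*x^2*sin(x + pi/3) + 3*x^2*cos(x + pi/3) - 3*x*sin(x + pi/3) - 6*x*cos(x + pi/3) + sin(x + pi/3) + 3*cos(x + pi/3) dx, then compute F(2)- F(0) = cos(pi/3 + 2) + 1/2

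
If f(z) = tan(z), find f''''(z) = 24*tan(z)^5 + 40*tan(z)^3 + 16*tan(z)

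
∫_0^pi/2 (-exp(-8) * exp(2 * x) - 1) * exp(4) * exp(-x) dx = -exp(4) - exp(-4 + pi/2) + exp(-4) + exp(4 - pi/2)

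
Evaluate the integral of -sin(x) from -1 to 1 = 0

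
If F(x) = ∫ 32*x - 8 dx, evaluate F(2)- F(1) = 40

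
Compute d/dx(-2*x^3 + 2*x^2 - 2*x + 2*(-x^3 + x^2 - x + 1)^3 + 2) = -18*x^8 + 48*x^7 - 84*x^6 + 120*x^5 - 120*x^4 + 96*x^3 - 66*x^2 + 28*x - 8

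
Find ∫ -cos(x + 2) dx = -sin(x + 2) + C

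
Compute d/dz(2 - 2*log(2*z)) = -2/z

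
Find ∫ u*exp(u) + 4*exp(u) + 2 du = (u + 3)*(exp(u) + 2) + C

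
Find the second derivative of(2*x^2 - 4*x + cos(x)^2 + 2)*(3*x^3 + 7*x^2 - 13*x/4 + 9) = -6*x^3*cos(2*x) + 120*x^3 - 18*x^2*sin(2*x) - 14*x^2*cos(2*x) + 24*x^2 - 28*x*sin(2*x) + 31*x*cos(2*x)/2 - 162*x + 13*sin(2*x)/2 - 11*cos(2*x) + 97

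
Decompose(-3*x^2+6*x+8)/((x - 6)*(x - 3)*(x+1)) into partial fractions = -1/(28*(x + 1)) + 1/(12*(x - 3)) - 64/(21*(x - 6))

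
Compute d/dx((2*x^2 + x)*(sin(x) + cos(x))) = -2*x^2*sin(x) + 2*x^2*cos(x) + 3*x*sin(x) + 5*x*cos(x) + sin(x) + cos(x)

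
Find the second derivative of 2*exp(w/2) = exp(w/2)/2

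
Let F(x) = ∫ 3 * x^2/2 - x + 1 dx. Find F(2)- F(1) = 3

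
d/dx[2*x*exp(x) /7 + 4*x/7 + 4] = 2*x*exp(x)/7 + 2*exp(x)/7 + 4/7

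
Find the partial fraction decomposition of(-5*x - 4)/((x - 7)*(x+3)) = -11/(10*(x + 3)) - 39/(10*(x - 7))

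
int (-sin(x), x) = cos(x) + C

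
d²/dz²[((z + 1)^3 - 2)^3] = 72*z^7 + 504*z^6 + 1512*z^5 + 2340*z^4 + 1800*z^3 + 432*z^2 - 144*z - 36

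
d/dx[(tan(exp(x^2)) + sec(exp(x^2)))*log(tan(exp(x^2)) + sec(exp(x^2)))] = 2*x*(log(tan(exp(x^2)) + 1/cos(exp(x^2)))*sin(exp(x^2)) + log(tan(exp(x^2)) + 1/cos(exp(x^2))) + sin(exp(x^2)) + 1)*exp(x^2)/cos(exp(x^2))^2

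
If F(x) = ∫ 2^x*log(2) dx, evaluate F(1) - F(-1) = 3/2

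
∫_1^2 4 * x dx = 6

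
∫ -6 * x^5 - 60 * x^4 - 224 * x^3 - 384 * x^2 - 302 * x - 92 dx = -x^6 - 12*x^5 - 56*x^4 - 128*x^3 - 151*x^2 - 92*x + C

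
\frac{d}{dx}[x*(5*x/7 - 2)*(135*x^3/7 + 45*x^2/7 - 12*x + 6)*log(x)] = 3375*x^4*log(x)/49 + 675*x^4/49 - 6660*x^3*log(x)/49 - 1665*x^3/49 - 450*x^2*log(x)/7 - 150*x^2/7 + 396*x*log(x)/7 + 198*x/7 - 12*log(x) - 12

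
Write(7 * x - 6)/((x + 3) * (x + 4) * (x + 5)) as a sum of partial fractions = -41/(2*(x + 5)) + 34/(x + 4) - 27/(2*(x + 3))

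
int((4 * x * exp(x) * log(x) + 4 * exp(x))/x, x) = 4*exp(x)*log(x) + C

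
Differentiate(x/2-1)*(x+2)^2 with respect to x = 3*x^2/2 + 2*x - 2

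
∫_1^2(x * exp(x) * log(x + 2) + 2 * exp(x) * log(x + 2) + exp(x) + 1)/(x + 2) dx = -(1 + E)*log(3) + (1 + exp(2))*log(4)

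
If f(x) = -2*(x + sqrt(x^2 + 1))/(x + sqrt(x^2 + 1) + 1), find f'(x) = (-x - sqrt(x^2 + 1))/(x^3 + x^2*sqrt(x^2 + 1) + x^2 + x*sqrt(x^2 + 1) + x + sqrt(x^2 + 1) + 1)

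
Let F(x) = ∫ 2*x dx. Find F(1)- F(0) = 1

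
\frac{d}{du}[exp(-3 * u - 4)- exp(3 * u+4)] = (-3*exp(6*u + 8) - 3)*exp(-3*u - 4)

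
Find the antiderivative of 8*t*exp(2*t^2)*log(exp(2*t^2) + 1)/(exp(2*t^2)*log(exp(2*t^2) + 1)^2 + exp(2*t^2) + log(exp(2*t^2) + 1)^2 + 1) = log(log(exp(2*t^2) + 1)^2 + 1) + C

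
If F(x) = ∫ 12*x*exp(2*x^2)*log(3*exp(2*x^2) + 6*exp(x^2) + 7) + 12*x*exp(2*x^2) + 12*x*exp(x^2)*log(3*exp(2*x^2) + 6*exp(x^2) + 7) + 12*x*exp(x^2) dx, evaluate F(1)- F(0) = -64*log(2) + (7 + 6*E + 3*exp(2))*log(7 + 6*E + 3*exp(2))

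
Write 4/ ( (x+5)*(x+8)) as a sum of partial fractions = -4/(3*(x + 8)) + 4/(3*(x + 5))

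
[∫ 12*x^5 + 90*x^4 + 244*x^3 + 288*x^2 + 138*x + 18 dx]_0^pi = -2*pi^2 - 6*pi - 3 + (1 + 3*pi + pi^2)^2 + 2*(1 + 3*pi + pi^2)^3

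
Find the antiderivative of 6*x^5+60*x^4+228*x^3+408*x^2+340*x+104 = x^6 + 12*x^5 + 57*x^4 + 136*x^3 + 170*x^2 + 104*x + C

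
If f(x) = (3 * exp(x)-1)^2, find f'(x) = 18*exp(2*x) - 6*exp(x)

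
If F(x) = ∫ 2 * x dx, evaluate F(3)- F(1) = 8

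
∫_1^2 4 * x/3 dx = 2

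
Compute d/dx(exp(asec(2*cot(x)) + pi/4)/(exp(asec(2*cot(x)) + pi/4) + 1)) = -exp(pi/4)*exp(asec(2/tan(x)))/(sqrt(4 - tan(x)^2)*(exp(pi/2)*exp(2*asec(2/tan(x))) + 2*exp(pi/4)*exp(asec(2/tan(x))) + 1)*cos(x)^2)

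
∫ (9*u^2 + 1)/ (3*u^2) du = 3*u - 1/(3*u) + C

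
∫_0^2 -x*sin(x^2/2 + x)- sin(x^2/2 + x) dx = -1 + cos(4)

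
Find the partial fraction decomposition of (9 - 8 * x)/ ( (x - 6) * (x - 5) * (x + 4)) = 41/(90*(x + 4)) + 31/(9*(x - 5)) - 39/(10*(x - 6))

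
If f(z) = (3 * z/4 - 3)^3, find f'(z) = 81*z^2/64 - 81*z/8 + 81/4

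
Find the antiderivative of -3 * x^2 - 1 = -x^3 - x + C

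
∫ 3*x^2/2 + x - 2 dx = x^3/2 + x^2/2 - 2*x + C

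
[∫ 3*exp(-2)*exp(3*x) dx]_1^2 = -E + exp(4)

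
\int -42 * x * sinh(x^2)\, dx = -21*cosh(x^2) + C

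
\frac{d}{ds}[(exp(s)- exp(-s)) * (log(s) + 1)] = (s*exp(2*s)*log(s) + s*exp(2*s) + s*log(s) + s + exp(2*s) - 1)*exp(-s)/s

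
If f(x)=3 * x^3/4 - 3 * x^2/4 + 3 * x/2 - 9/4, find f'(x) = 9*x^2/4 - 3*x/2 + 3/2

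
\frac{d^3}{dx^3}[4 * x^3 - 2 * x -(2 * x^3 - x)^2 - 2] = -480*x^3 + 96*x + 24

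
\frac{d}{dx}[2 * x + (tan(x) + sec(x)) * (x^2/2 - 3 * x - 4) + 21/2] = (x^2*sin(x) + x^2 - 6*x*sin(x) + x*sin(2*x) + 2*x*cos(x) - 6*x - 8*sin(x) - 3*sin(2*x) - 6*cos(x) + 2*cos(2*x) - 6)/(cos(2*x) + 1)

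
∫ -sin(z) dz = cos(z) + C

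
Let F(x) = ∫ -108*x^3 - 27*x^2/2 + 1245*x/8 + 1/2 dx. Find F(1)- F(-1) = -8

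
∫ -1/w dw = -log(w) + C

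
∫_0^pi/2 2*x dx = pi^2/4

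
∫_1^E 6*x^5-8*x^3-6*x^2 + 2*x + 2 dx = -2*exp(3) + 2*E + (-E + exp(3))^2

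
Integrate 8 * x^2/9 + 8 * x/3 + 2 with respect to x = 8*x^3/27 + 4*x^2/3 + 2*x + C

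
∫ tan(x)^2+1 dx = tan(x) + C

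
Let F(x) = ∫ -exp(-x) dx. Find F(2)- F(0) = -1 + exp(-2)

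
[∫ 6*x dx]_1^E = -3 + 3*exp(2)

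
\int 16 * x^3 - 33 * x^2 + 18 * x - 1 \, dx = 4*x^4 - 11*x^3 + 9*x^2 - x + C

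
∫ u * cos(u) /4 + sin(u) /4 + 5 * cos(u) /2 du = (u + 10)*sin(u)/4 + C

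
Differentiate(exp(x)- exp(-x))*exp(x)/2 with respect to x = exp(2*x)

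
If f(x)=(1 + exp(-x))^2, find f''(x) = (2*exp(x) + 4)*exp(-2*x)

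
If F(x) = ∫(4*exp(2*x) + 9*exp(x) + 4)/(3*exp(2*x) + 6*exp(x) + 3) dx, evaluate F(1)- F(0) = E/(3*(1 + E)) + 7/6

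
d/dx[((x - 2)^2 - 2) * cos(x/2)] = -x^2*sin(x/2)/2 + 2*sqrt(2)*x*sin(x/2 + pi/4) - sin(x/2) - 4*cos(x/2)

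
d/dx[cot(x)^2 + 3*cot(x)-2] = -(3 + 2*cos(x)/sin(x))/sin(x)^2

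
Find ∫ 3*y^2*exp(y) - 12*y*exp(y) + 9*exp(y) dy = 3*(y - 3)^2*exp(y) + C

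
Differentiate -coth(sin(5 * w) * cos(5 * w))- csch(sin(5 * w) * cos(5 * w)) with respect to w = 5*(coth(sin(10*w)/2)*csch(sin(10*w)/2) + 2/(cosh(sin(10*w)) - 1))*cos(10*w)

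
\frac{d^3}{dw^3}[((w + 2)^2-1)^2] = 24*w + 48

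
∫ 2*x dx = x^2 + C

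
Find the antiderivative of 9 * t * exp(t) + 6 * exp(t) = (9*t - 3)*exp(t) + C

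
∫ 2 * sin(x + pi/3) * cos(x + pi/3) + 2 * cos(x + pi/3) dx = (sin(x + pi/3) + 1)^2 + C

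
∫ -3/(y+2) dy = -3*log(y + 2) + C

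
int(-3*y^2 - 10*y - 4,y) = -y^3 - 5*y^2 - 4*y + C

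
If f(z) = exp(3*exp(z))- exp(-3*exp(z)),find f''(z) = (-9*exp(2*z) + 3*exp(z) + 3*exp(z + 6*exp(z)) + 9*exp(2*z + 6*exp(z)))*exp(-3*exp(z))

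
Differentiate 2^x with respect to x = 2^x*log(2)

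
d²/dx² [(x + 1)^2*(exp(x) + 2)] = x^2*exp(x) + 6*x*exp(x) + 7*exp(x) + 4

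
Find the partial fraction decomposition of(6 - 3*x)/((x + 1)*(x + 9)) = -33/(8*(x + 9)) + 9/(8*(x + 1))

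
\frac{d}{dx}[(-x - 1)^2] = 2*x + 2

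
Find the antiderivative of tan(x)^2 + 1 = tan(x) + C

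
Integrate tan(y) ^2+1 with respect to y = tan(y) + C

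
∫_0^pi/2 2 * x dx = pi^2/4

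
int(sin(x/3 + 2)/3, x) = -cos(x/3 + 2) + C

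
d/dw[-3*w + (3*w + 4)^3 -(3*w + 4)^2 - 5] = 81*w^2 + 198*w + 117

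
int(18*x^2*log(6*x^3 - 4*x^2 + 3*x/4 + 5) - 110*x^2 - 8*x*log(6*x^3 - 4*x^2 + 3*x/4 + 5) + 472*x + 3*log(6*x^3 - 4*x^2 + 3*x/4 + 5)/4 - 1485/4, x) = -20*x - 128*(x - 1)^3/3 + 112*(x - 1)^2 + (24*x^3 - 16*x^2 + 3*x + 20)*log(6*x^3 - 4*x^2 + 3*x/4 + 5)/4 + C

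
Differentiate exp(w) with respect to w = exp(w)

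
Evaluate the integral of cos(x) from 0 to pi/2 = 1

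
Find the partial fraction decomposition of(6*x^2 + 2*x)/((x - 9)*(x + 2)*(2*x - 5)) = -170/(117*(2*x - 5)) + 20/(99*(x + 2)) + 504/(143*(x - 9))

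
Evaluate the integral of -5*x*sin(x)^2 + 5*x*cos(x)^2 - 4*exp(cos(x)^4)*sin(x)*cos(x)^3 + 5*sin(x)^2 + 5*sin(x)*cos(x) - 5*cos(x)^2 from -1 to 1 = -5*sin(2)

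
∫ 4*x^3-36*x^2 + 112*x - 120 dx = x^4 - 12*x^3 + 56*x^2 - 120*x + C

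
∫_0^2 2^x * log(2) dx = 3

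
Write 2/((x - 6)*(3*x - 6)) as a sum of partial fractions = -1/(6*(x - 2)) + 1/(6*(x - 6))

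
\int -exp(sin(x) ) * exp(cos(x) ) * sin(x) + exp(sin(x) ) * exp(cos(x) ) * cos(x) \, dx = exp(sqrt(2)*sin(x + pi/4)) + C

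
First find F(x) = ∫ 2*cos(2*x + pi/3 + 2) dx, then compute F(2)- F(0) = -sin(pi/3 + 2) + sin(pi/3 + 6)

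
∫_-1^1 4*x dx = 0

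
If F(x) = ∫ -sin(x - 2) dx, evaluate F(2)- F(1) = 1 - cos(1)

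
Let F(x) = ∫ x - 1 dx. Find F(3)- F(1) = 2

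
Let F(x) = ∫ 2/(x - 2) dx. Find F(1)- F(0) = -2*log(2)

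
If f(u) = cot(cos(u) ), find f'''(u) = (6*(-1 + sin(cos(u))^(-2))^2*sin(u)^2 - 6*sin(u)^2 + 8*sin(u)^2/sin(cos(u))^2 - 1/sin(cos(u))^2 + 6*cos(u)*cos(cos(u))/sin(cos(u))^3)*sin(u)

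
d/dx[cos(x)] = -sin(x)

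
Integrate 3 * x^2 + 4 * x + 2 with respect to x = x^3 + 2*x^2 + 2*x + C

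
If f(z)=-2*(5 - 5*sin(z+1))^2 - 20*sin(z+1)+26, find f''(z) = -80*sin(z + 1) - 100*cos(2*z + 2)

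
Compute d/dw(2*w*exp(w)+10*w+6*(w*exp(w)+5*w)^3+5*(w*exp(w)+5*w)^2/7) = 18*w^3*exp(3*w) + 180*w^3*exp(2*w) + 450*w^3*exp(w) + 18*w^2*exp(3*w) + 1900*w^2*exp(2*w)/7 + 9500*w^2*exp(w)/7 + 2250*w^2 + 10*w*exp(2*w)/7 + 114*w*exp(w)/7 + 250*w/7 + 2*exp(w) + 10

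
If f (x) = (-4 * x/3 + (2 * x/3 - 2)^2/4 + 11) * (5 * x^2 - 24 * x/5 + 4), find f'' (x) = 20*x^2/3 - 316*x/5 + 6304/45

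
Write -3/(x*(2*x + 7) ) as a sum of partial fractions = 6/(7*(2*x + 7)) - 3/(7*x)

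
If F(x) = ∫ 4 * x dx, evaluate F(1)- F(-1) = 0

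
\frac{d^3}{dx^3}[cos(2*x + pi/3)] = 8*sin(2*x + pi/3)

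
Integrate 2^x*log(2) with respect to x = 2^x + C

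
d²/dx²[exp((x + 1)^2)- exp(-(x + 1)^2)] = (4*x^2*exp(2*x^2 + 4*x + 2) - 4*x^2 + 8*x*exp(2*x^2 + 4*x + 2) - 8*x + 6*exp(2*x^2 + 4*x + 2) - 2)*exp(-x^2 - 2*x - 1)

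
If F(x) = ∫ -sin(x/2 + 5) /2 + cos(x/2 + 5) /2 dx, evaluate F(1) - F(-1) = sin(11/2) - cos(9/2) + cos(11/2) - sin(9/2)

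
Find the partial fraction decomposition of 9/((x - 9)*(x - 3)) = -3/(2*(x - 3)) + 3/(2*(x - 9))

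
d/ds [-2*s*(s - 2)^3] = -8*s^3 + 36*s^2 - 48*s + 16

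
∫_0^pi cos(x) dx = 0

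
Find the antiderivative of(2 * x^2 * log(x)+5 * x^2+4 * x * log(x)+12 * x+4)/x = (x + 2)^2*(log(x) + 2) + C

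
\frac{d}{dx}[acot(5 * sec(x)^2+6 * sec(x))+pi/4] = -2*(3*cos(x) + 5)*sin(x)*cos(x)/(sin(x)^4 - 38*sin(x)^2 + 60*cos(x) + 62)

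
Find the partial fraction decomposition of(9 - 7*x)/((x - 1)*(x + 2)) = -23/(3*(x + 2)) + 2/(3*(x - 1))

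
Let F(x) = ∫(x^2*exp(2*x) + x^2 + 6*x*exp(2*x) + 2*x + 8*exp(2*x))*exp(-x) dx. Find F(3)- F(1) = -9*E - 25*exp(-3) + 9*exp(-1) + 25*exp(3)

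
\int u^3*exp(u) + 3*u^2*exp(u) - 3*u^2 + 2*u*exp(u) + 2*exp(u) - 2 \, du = u*(u^2 + 2)*(exp(u) - 1) + C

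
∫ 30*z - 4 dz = 15*z^2 - 4*z + C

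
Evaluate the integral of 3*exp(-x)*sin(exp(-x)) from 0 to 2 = -3*cos(1) + 3*cos(exp(-2))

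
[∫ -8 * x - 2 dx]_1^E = -(1 - 2*E)^2 - 6*E + 7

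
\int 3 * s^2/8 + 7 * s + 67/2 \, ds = s^3/8 + 7*s^2/2 + 67*s/2 + C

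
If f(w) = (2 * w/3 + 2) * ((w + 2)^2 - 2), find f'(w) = 2*w^2 + 28*w/3 + 28/3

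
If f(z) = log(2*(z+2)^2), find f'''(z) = 4/(z^3 + 6*z^2 + 12*z + 8)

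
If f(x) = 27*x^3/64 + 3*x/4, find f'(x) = 81*x^2/64 + 3/4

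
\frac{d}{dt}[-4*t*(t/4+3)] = -2*t - 12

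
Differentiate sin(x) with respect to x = cos(x)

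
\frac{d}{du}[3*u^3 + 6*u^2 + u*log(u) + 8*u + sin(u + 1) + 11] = 9*u^2 + 12*u + log(u) + cos(u + 1) + 9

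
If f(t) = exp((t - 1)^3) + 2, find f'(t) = 3*t^2*exp(t^3 - 3*t^2 + 3*t - 1) - 6*t*exp(t^3 - 3*t^2 + 3*t - 1) + 3*exp(t^3 - 3*t^2 + 3*t - 1)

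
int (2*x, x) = x^2 + C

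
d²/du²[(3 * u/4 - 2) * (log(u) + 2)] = (3*u + 8)/(4*u^2)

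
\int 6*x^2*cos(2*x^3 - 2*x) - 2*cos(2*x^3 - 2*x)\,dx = sin(2*x*(x^2 - 1)) + C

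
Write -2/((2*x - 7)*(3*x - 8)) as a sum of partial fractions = 6/(5*(3*x - 8)) - 4/(5*(2*x - 7))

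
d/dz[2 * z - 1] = 2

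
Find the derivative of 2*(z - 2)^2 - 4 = 4*z - 8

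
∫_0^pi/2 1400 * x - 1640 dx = -1008 + 20*pi + 28*(6 - 5*pi/2)^2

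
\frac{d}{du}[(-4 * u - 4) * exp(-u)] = 4*u*exp(-u)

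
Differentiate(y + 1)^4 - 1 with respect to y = 4*y^3 + 12*y^2 + 12*y + 4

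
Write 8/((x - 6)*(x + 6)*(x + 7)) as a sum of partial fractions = 8/(13*(x + 7)) - 2/(3*(x + 6)) + 2/(39*(x - 6))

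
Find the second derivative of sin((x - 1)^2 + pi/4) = -4*x^2*sin(x^2 - 2*x + pi/4 + 1) + 8*x*sin(x^2 - 2*x + pi/4 + 1) - 4*sin(x^2 - 2*x + pi/4 + 1) + 2*cos(x^2 - 2*x + pi/4 + 1)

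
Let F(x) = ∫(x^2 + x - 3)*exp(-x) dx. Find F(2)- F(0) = -10*exp(-2)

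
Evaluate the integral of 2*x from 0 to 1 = 1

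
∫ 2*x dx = x^2 + C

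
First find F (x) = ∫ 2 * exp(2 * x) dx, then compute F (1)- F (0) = -1 + exp(2)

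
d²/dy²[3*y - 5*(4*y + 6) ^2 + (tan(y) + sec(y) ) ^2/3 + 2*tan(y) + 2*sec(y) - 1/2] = 2*(-80*(1 - cos(2*y))^2 + 23*sin(y)/3 + 4*sin(2*y) - sin(3*y)/3 + 5*cos(y) + 2*cos(2*y)*tan(y)^2 - 962*cos(2*y)/3 - cos(3*y) + 2*tan(y)^2 + 10/3)/(cos(2*y) + 1)^2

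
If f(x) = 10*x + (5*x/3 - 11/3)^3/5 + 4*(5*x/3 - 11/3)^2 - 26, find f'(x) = 25*x^2/9 + 10*x - 229/9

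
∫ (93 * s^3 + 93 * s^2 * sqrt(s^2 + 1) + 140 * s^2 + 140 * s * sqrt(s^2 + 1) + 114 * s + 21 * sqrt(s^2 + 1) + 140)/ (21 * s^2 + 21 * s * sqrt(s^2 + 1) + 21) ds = 31*s^2/14 + 20*s/3 + log(s + sqrt(s^2 + 1)) + C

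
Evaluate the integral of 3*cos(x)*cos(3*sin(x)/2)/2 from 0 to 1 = sin(3*sin(1)/2)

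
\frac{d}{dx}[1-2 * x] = -2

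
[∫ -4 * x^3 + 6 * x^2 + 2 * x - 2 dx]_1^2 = 0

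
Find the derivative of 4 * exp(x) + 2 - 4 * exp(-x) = (4*exp(2*x) + 4)*exp(-x)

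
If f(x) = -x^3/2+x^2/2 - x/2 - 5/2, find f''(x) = 1 - 3*x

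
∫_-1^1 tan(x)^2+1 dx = 2*tan(1)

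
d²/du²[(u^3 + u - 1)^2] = 30*u^4 + 24*u^2 - 12*u + 2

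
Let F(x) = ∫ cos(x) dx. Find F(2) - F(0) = sin(2)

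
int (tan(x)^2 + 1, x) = tan(x) + C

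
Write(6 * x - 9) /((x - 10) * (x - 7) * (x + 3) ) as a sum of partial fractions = -27/(130*(x + 3)) - 11/(10*(x - 7)) + 17/(13*(x - 10))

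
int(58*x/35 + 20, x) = 29*x^2/35 + 20*x + C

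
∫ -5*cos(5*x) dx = -sin(5*x) + C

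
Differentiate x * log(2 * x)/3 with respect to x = log(x)/3 + log(2)/3 + 1/3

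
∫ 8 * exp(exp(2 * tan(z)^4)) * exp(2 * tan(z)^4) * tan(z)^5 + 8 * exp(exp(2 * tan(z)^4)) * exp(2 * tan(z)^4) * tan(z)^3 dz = exp(exp(2*tan(z)^4)) + C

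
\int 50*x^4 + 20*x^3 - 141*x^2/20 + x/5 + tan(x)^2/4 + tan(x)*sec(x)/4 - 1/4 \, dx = x*(5*x^2 + 2*x - 2)*(40*x^2 + 4*x + 5)/20 + tan(x)/4 + sec(x)/4 + C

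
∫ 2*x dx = x^2 + C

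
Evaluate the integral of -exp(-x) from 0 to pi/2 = -1 + exp(-pi/2)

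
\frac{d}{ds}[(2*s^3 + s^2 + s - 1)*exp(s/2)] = s^3*exp(s/2) + 13*s^2*exp(s/2)/2 + 5*s*exp(s/2)/2 + exp(s/2)/2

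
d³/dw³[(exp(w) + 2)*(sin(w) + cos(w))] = -4*exp(w)*sin(w) + 2*sin(w) - 2*cos(w)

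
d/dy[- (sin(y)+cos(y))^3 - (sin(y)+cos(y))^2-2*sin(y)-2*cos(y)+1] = -3*sqrt(2)*sin(3*y + pi/4)/2 - 2*cos(2*y) - 7*sqrt(2)*cos(y + pi/4)/2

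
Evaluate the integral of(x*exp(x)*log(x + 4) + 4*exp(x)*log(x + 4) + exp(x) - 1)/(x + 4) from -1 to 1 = -(-1 + exp(-1))*log(3) + (-1 + E)*log(5)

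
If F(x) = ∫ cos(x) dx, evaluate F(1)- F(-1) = 2*sin(1)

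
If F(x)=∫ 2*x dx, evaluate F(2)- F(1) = 3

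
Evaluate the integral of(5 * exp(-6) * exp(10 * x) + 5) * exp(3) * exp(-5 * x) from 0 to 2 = -exp(-3) - exp(-7) + exp(3) + exp(7)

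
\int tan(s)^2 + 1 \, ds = tan(s) + C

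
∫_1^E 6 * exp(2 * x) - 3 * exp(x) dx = -3*E*(-1 + E) + 3*(-1 + exp(E))*exp(E)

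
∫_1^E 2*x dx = -1 + exp(2)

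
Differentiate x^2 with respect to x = 2*x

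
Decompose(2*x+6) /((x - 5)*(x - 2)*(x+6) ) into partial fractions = -3/(44*(x + 6)) - 5/(12*(x - 2)) + 16/(33*(x - 5))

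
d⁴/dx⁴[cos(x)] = cos(x)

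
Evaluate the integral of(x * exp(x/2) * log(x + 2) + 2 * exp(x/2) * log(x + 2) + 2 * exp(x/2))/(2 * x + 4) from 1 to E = -exp(1/2)*log(3) + exp(E/2)*log(2 + E)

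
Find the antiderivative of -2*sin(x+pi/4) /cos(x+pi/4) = 2*log(cos(x + pi/4)) + C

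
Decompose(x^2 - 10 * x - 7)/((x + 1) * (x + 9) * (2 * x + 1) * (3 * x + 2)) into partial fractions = -3/(25*(3*x + 2)) - 14/(17*(2*x + 1)) - 41/(850*(x + 9)) + 1/(2*(x + 1))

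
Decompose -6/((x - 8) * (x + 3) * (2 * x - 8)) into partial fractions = -3/(77*(x + 3)) + 3/(28*(x - 4)) - 3/(44*(x - 8))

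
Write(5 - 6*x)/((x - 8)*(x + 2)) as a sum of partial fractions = -17/(10*(x + 2)) - 43/(10*(x - 8))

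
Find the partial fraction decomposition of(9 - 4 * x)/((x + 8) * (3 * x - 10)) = -13/(34*(3*x - 10)) - 41/(34*(x + 8))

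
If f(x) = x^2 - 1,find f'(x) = 2*x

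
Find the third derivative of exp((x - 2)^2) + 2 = 8*x^3*exp(x^2 - 4*x + 4) - 48*x^2*exp(x^2 - 4*x + 4) + 108*x*exp(x^2 - 4*x + 4) - 88*exp(x^2 - 4*x + 4)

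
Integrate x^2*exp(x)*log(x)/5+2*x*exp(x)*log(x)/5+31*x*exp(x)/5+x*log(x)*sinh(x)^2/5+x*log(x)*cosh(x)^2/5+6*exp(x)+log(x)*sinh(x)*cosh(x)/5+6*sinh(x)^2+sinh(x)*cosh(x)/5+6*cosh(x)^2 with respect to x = (2*x*exp(x) + sinh(2*x))*(x*log(x)/10 + 3) + C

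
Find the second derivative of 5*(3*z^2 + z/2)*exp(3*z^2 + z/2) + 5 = 540*z^4*exp(3*z^2 + z/2) + 180*z^3*exp(3*z^2 + z/2) + 1875*z^2*exp(3*z^2 + z/2)/4 + 605*z*exp(3*z^2 + z/2)/8 + 65*exp(3*z^2 + z/2)/2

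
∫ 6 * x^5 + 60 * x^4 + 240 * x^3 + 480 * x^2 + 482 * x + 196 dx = x^6 + 12*x^5 + 60*x^4 + 160*x^3 + 241*x^2 + 196*x + C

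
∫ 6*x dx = 3*x^2 + C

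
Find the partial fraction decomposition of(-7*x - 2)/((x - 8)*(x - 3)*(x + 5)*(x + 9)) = -61/(816*(x + 9)) + 33/(416*(x + 5)) + 23/(480*(x - 3)) - 58/(1105*(x - 8))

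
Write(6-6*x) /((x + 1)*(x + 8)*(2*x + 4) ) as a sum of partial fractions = 9/(14*(x + 8)) - 3/(2*(x + 2)) + 6/(7*(x + 1))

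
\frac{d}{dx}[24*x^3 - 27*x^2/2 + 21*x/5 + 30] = 72*x^2 - 27*x + 21/5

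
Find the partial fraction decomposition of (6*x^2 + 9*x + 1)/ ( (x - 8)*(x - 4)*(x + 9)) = 406/(221*(x + 9)) - 133/(52*(x - 4)) + 457/(68*(x - 8))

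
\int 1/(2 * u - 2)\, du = log(4*u - 4)/2 + C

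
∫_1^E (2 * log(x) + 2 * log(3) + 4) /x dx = -(log(3) + 2)^2 + (log(3) + 3)^2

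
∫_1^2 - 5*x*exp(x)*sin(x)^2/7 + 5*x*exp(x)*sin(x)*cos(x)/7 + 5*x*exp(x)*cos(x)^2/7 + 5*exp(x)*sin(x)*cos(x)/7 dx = 5*E*(2*E*sin(4) - sin(2))/14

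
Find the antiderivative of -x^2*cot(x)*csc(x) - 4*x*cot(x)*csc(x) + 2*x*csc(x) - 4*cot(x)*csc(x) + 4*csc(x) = (x + 2)^2*csc(x) + C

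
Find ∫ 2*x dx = x^2 + C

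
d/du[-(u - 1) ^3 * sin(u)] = (u - 1)^2*(-u*cos(u) - 3*sin(u) + cos(u))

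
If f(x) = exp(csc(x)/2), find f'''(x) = (1/2 + 3/(4*sin(x)) - 3/sin(x)^2 - 3/(2*sin(x)^3) - cos(x)^2/(8*sin(x)^4))*exp(1/(2*sin(x)))*cos(x)/sin(x)^2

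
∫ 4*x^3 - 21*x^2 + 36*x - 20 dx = x^4 - 7*x^3 + 18*x^2 - 20*x + C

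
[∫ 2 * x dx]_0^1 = 1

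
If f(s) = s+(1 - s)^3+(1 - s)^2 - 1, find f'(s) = -3*s^2 + 8*s - 4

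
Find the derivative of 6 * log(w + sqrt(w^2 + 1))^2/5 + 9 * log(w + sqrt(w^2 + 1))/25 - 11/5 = (60*w*log(w + sqrt(w^2 + 1)) + 9*w + 60*sqrt(w^2 + 1)*log(w + sqrt(w^2 + 1)) + 9*sqrt(w^2 + 1))/(25*w^2 + 25*w*sqrt(w^2 + 1) + 25)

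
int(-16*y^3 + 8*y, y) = -4*y^4 + 4*y^2 + C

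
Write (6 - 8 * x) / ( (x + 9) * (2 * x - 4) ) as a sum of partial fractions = -39/(11*(x + 9)) - 5/(11*(x - 2))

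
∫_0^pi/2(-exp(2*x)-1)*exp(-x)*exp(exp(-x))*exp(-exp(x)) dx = -1 + exp(-exp(pi/2) + exp(-pi/2))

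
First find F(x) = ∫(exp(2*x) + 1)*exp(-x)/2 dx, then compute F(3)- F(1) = -E/2 - exp(-3)/2 + exp(-1)/2 + exp(3)/2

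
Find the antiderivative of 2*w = w^2 + C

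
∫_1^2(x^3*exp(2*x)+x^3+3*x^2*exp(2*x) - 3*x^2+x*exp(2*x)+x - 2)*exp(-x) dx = -E - 9*exp(-2) + exp(-1) + 9*exp(2)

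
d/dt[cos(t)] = -sin(t)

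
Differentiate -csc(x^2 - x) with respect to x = (2*x - 1)*cos(x*(x - 1))/sin(x*(x - 1))^2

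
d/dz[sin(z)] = cos(z)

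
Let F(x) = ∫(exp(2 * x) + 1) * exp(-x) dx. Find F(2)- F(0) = -exp(-2) + exp(2)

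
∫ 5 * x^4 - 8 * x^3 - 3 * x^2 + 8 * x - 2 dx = x^5 - 2*x^4 - x^3 + 4*x^2 - 2*x + C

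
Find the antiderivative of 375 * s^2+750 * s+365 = 125*s^3 + 375*s^2 + 365*s + C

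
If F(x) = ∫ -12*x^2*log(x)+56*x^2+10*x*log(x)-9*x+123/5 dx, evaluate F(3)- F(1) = 2566/5 - 63*log(3)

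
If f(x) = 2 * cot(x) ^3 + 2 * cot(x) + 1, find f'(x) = -6*cot(x)^4 - 8*cot(x)^2 - 2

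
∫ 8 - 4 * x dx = -2*x^2 + 8*x + C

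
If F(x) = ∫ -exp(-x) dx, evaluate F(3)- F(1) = -exp(-1) + exp(-3)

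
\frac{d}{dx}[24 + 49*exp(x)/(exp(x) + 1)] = 49*exp(x)/(exp(2*x) + 2*exp(x) + 1)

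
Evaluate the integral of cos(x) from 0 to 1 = sin(1)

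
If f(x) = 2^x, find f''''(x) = 2^x*log(2)^4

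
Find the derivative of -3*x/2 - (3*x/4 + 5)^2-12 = -9*x/8 - 9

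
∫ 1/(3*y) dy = log(y)/3 + C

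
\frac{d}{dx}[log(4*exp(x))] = 1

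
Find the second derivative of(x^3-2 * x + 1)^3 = 72*x^7 - 252*x^5 + 90*x^4 + 240*x^3 - 144*x^2 - 30*x + 24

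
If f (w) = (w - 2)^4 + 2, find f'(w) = 4*w^3 - 24*w^2 + 48*w - 32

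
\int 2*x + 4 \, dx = x^2 + 4*x + C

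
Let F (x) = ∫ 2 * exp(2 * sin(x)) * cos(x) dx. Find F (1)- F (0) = -1 + exp(2*sin(1))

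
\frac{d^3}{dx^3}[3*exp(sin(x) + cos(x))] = 3*(-sqrt(2)*sin(3*x + pi/4)/2 - 3*cos(2*x) + sqrt(2)*cos(x + pi/4)/2)*exp(sin(x))*exp(cos(x))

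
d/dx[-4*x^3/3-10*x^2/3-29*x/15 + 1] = -4*x^2 - 20*x/3 - 29/15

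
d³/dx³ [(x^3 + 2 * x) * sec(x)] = (-x^3*sin(x)/cos(x) + 6*x^3*sin(x)/cos(x)^3 - 9*x^2 + 18*x^2/cos(x)^2 + 16*x*sin(x)/cos(x) + 12*x*sin(x)/cos(x)^3 + 12/cos(x)^2)/cos(x)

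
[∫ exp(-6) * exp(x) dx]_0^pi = -exp(-6) + exp(-6 + pi)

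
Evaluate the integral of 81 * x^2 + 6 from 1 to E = -33 + 6*E + 27*exp(3)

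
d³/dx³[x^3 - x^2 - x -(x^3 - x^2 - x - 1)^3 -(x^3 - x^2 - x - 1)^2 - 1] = -504*x^6 + 1008*x^5 - 360*x^3 - 240*x^2 + 24*x + 30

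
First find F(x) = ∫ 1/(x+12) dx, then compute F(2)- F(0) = -log(4) + log(14/3)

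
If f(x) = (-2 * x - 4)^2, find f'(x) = 8*x + 16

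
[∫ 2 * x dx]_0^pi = pi^2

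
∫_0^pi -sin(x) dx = -2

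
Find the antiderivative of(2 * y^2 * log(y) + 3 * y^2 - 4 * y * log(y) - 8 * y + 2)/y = ((y - 2)^2 - 2)*(log(y) + 1) + C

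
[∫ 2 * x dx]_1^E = -1 + exp(2)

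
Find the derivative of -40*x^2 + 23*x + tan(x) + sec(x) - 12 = -80*x + tan(x)^2 + tan(x)*sec(x) + 24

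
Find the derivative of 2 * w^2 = 4*w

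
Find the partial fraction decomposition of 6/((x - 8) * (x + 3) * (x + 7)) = 1/(10*(x + 7)) - 3/(22*(x + 3)) + 2/(55*(x - 8))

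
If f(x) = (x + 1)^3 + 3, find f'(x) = 3*x^2 + 6*x + 3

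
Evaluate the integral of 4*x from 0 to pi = 2*pi^2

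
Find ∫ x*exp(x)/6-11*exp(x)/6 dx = (x - 12)*exp(x)/6 + C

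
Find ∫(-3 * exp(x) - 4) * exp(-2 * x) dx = (3*exp(x) + 2)*exp(-2*x) + C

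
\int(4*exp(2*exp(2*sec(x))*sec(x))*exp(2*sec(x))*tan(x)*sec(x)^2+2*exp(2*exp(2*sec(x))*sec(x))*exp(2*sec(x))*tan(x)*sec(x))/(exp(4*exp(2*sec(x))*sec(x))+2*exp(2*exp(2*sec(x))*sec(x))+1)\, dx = exp(2*exp(2*sec(x))*sec(x))/(exp(2*exp(2*sec(x))*sec(x)) + 1) + C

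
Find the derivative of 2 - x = -1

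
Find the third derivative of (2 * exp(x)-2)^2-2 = 32*exp(2*x) - 8*exp(x)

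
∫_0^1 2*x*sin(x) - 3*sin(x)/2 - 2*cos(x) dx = -3/2 - cos(1)/2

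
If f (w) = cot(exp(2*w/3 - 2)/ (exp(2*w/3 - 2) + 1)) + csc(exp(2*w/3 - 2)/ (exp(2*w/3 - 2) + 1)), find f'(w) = -2*(cos(exp(2*w/3)/(exp(2*w/3) + exp(2))) + 1)*exp(-2)*exp(2*w/3)/((3*exp(-4)*exp(4*w/3) + 6*exp(-2)*exp(2*w/3) + 3)*sin(exp(2*w/3)/(exp(2*w/3) + exp(2)))^2)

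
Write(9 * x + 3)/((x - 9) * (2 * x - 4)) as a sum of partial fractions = -3/(2*(x - 2)) + 6/(x - 9)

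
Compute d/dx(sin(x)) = cos(x)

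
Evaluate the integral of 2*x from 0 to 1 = 1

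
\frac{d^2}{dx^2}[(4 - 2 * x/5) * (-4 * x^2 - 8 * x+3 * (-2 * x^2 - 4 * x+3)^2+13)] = -96*x^3 + 1728*x^2/5 + 5664*x/5 + 128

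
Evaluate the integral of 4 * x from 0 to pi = 2*pi^2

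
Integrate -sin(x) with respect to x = cos(x) + C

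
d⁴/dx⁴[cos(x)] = cos(x)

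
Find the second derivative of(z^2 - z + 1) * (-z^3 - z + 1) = -20*z^3 + 12*z^2 - 12*z + 4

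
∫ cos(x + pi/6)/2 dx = sin(x + pi/6)/2 + C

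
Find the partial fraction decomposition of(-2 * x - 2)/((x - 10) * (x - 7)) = 16/(3*(x - 7)) - 22/(3*(x - 10))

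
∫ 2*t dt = t^2 + C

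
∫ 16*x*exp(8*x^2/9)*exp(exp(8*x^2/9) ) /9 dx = exp(exp(8*x^2/9)) + C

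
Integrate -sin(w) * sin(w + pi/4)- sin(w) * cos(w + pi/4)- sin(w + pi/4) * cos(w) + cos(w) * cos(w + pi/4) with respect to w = sqrt(2)*cos(2*w)/2 + C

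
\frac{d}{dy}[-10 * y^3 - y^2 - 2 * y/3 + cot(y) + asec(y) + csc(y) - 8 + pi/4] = (-90*y^4*sqrt(1 - 1/y^2) - 6*y^3*sqrt(1 - 1/y^2) - 3*y^2*sqrt(1 - 1/y^2)*cot(y)^2 - 3*y^2*sqrt(1 - 1/y^2)*cot(y)*csc(y) - 5*y^2*sqrt(1 - 1/y^2) + 3)/(3*y^2*sqrt(1 - 1/y^2))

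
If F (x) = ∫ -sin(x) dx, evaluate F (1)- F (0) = -1 + cos(1)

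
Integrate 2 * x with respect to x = x^2 + C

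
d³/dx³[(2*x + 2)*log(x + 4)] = (-2*x - 20)/(x^3 + 12*x^2 + 48*x + 64)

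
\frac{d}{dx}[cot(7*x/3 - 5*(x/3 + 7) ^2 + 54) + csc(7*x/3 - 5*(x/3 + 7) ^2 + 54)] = (10*x*cos(5*x^2/9 + 21*x + 191)/9 + 10*x/9 + 21*cos(5*x^2/9 + 21*x + 191) + 21)/sin(5*x^2/9 + 21*x + 191)^2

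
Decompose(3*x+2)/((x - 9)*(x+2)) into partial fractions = 4/(11*(x + 2)) + 29/(11*(x - 9))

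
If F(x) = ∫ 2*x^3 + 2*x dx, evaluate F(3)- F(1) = 48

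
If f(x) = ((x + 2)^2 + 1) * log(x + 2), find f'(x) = (2*x^2*log(x + 2) + x^2 + 8*x*log(x + 2) + 4*x + 8*log(x + 2) + 5)/(x + 2)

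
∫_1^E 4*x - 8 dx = -2 + 2*(-2 + E)^2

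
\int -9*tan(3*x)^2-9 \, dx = -3*tan(3*x) + C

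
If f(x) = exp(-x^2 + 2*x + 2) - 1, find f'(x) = -2*x*exp(-x^2 + 2*x + 2) + 2*exp(-x^2 + 2*x + 2)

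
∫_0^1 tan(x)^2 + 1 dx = tan(1)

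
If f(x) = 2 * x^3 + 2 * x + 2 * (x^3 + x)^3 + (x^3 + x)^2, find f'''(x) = 1008*x^6 + 1260*x^4 + 120*x^3 + 360*x^2 + 48*x + 24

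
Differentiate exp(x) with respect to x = exp(x)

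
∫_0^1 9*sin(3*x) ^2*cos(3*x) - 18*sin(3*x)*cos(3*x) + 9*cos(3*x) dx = (-1 + sin(3))^3 + 1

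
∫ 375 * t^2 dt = 125*t^3 + C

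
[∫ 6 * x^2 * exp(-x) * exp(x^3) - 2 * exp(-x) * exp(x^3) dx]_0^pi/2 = -2 + 2*exp(-pi/2 + pi^3/8)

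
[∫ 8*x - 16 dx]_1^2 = -4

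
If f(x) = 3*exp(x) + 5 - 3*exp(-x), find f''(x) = (3*exp(2*x) - 3)*exp(-x)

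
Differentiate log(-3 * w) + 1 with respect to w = 1/w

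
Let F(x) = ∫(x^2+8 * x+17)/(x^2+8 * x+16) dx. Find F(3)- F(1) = 72/35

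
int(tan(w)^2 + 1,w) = tan(w) + C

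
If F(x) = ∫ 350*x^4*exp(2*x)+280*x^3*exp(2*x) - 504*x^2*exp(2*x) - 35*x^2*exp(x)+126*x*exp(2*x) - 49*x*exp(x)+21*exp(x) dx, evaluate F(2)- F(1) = -126*exp(2) + 14*E + 1372*exp(4)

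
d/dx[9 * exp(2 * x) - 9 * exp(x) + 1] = 18*exp(2*x) - 9*exp(x)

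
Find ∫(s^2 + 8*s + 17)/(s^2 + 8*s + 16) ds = (s*(s + 4) - 1)/(s + 4) + C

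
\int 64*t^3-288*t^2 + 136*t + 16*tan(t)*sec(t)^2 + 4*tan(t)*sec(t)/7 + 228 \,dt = 16*t^4 - 96*t^3 + 68*t^2 + 228*t + 4/(7*cos(t)) + 8/cos(t)^2 + C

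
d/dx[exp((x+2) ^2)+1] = 2*x*exp(x^2 + 4*x + 4) + 4*exp(x^2 + 4*x + 4)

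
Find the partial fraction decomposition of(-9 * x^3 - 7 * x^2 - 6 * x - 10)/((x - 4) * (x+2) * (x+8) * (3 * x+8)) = 1713/(320*(3*x + 8)) - 2099/(576*(x + 8)) - 23/(36*(x + 2)) - 361/(720*(x - 4))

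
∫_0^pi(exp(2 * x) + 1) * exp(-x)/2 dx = -exp(-pi)/2 + exp(pi)/2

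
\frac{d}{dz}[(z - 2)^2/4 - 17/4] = z/2 - 1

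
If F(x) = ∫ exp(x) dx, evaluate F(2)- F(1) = -E + exp(2)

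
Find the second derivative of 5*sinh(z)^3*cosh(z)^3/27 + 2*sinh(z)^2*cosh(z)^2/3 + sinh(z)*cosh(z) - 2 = 25*(cosh(2*z) - 1)^2*sinh(2*z)/36 + 8*(cosh(2*z) - 1)^2/3 + 5*(cosh(2*z) + 1)^2*sinh(2*z)/36 + 8*sinh(2*z)/9 + 5*sinh(4*z)/9 + 16*cosh(2*z)/3 - 4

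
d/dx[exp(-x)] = -exp(-x)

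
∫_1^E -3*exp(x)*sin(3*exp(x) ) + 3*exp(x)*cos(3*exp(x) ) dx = sqrt(2)*(-sin(pi/4 + 3*E) + sin(pi/4 + 3*exp(E)))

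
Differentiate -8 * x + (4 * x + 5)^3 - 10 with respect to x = 192*x^2 + 480*x + 292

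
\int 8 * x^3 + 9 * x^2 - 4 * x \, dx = 2*x^4 + 3*x^3 - 2*x^2 + C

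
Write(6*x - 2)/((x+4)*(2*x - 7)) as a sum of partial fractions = 38/(15*(2*x - 7)) + 26/(15*(x + 4))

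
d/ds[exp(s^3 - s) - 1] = 3*s^2*exp(s^3 - s) - exp(s^3 - s)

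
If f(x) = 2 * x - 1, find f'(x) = 2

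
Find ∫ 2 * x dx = x^2 + C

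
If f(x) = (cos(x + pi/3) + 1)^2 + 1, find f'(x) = -2*sin(x + pi/3) - cos(2*x + pi/6)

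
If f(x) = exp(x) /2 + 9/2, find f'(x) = exp(x)/2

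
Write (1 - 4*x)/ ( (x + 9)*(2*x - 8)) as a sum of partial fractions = -37/(26*(x + 9)) - 15/(26*(x - 4))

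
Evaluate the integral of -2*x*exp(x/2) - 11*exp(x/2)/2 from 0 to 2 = 3 - 11*E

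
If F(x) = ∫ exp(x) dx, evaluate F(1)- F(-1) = E - exp(-1)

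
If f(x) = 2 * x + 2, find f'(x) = 2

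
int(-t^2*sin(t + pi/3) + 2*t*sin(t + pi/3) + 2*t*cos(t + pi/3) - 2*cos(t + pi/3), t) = ((t - 1)^2 - 1)*cos(t + pi/3) + C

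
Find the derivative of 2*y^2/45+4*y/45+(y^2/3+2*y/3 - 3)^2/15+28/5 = 4*y^3/135 + 4*y^2/45 - 16*y/135 - 8/45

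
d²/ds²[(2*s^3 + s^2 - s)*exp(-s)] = (2*s^3 - 11*s^2 + 7*s + 4)*exp(-s)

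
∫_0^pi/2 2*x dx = pi^2/4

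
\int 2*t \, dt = t^2 + C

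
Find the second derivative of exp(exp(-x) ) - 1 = (exp(x + exp(-x)) + exp(exp(-x)))*exp(-2*x)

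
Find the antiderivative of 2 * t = t^2 + C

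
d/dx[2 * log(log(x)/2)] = 2/(x*log(x))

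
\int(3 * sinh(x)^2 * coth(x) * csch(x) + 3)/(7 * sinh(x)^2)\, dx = -3/(7*tanh(x)) - 3/(7*sinh(x)) + C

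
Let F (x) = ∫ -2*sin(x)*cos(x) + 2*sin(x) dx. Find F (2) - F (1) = -(-1 + cos(1))^2 + (-1 + cos(2))^2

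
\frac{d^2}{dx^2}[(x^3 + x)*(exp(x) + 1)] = x^3*exp(x) + 6*x^2*exp(x) + 7*x*exp(x) + 6*x + 2*exp(x)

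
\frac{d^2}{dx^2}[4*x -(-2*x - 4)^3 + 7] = 48*x + 96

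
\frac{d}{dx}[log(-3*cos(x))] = -tan(x)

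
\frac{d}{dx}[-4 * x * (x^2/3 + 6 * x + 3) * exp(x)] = -4*x^3*exp(x)/3 - 28*x^2*exp(x) - 60*x*exp(x) - 12*exp(x)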